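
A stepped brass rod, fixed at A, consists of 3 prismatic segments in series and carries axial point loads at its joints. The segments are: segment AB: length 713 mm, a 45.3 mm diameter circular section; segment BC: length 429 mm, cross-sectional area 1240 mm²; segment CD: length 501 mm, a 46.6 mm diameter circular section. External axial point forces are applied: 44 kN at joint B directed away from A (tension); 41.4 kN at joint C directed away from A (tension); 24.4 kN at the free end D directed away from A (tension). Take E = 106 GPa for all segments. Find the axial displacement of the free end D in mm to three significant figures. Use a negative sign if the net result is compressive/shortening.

0.741 mm

Internal axial forces (sectioning from the free end, tension +): N_CD = 24.4 kN, N_BC = 65.8 kN, N_AB = 109.8 kN.
A_AB = 1612 mm².
A_CD = 1706 mm².
δ_AB = 109800·713/(1612·106000) = 0.4582 mm
δ_BC = 65800·429/(1240·106000) = 0.2148 mm
δ_CD = 24400·501/(1706·106000) = 0.06762 mm
δ = Σδ_i = 0.7406 mm.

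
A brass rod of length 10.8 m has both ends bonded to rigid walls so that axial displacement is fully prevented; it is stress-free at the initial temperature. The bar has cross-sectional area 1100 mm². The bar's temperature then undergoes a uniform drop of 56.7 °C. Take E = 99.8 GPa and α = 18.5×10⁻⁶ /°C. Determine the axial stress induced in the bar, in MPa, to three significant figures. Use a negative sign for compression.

Free thermal expansion αLΔT = 18.5e-6 · 10800 · -56.7 = -11.33 mm.
The walls impose strain ε = −(-11.33)/10800 = 1.0490e-03; σ = Eε = 99800 · 1.0490e-03 = 104.7 MPa.

105 MPa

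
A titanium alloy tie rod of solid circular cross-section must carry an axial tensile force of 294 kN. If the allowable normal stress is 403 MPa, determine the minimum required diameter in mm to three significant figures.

30.5 mm

Required area A ≥ P/σ_allow = 294000/403 = 729.5 mm².
For a solid circular section, d ≥ √(4A/π) = 30.48 mm.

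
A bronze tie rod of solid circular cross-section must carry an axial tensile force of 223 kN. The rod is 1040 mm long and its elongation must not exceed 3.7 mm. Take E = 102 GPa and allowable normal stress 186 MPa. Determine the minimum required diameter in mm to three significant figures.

39.1 mm

Required area A ≥ P/σ_allow = 223000/186 = 1199 mm².
For a solid circular section, d ≥ √(4A/π) = 39.07 mm.
Elongation limit: A ≥ PL/(Eδ_allow) = 223000·1040/(102000·3.7) = 614.5 mm² ⇒ d ≥ 27.97 mm.
The stress limit governs.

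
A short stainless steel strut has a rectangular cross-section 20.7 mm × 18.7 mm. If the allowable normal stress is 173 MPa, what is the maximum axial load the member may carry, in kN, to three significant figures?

A = 387.1 mm².
P_max = σ_allow · A = 173 · 387.1 = 66970 N = 66.97 kN.

67.0 kN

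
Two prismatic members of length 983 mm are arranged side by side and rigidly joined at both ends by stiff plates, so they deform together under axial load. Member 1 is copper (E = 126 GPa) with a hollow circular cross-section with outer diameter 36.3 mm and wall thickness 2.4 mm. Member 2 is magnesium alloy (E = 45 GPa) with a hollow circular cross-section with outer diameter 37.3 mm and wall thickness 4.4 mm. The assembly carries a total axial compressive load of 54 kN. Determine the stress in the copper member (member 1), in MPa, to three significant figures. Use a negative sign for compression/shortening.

A_1 = 255.6 mm².
A_2 = 454.8 mm².
Equal strain + equilibrium ⇒ each member carries load in proportion to AE: A₁E₁ = 32210000 N, A₂E₂ = 20460000 N, ΣAE = 52670000 N.
σ₁ = P·E₁/ΣAE = -54000·126000/52670000 = -129.2 MPa.

-129 MPa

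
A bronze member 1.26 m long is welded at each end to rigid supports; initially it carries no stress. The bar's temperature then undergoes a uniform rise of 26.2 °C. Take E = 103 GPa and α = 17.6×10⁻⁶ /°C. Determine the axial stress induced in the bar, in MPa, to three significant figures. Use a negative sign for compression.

Free thermal expansion αLΔT = 17.6e-6 · 1260 · 26.2 = 0.581 mm.
The walls impose strain ε = −(0.581)/1260 = -4.6112e-04; σ = Eε = 103000 · -4.6112e-04 = -47.5 MPa.

-47.5 MPa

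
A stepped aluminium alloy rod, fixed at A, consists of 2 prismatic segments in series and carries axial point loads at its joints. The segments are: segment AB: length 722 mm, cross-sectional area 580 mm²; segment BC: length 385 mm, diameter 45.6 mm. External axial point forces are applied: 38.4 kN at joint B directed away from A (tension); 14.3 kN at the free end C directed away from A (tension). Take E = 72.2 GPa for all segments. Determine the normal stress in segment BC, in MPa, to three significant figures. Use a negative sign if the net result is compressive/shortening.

8.76 MPa

Internal axial forces (sectioning from the free end, tension +): N_BC = 14.3 kN, N_AB = 52.7 kN.
A_BC = 1633 mm².
σ_BC = N_BC/A_BC = 14300/1633 = 8.756 MPa.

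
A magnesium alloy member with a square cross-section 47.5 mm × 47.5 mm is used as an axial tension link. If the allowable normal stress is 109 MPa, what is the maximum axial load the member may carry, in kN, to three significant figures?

246 kN

A = 2256 mm².
P_max = σ_allow · A = 109 · 2256 = 245900 N = 245.9 kN.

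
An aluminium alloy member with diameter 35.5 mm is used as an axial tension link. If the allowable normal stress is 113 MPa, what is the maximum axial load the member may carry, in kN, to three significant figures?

A = 989.8 mm².
P_max = σ_allow · A = 113 · 989.8 = 111800 N = 111.8 kN.

112 kN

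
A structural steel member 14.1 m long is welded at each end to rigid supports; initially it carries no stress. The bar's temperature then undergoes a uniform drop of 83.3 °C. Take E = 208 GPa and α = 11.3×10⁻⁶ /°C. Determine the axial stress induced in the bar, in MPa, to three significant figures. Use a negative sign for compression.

196 MPa

Free thermal expansion αLΔT = 11.3e-6 · 14100 · -83.3 = -13.27 mm.
The walls impose strain ε = −(-13.27)/14100 = 9.4129e-04; σ = Eε = 208000 · 9.4129e-04 = 195.8 MPa.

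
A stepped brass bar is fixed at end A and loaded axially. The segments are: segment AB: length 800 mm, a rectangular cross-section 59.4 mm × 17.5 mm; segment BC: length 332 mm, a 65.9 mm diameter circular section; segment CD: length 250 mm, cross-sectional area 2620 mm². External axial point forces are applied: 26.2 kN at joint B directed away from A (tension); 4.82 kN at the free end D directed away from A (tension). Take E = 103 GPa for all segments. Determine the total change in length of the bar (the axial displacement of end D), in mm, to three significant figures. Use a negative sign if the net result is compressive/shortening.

0.241 mm

Internal axial forces (sectioning from the free end, tension +): N_CD = 4.82 kN, N_BC = 4.82 kN, N_AB = 31.02 kN.
A_AB = 1040 mm².
A_BC = 3411 mm².
δ_AB = 31020·800/(1040·103000) = 0.2318 mm
δ_BC = 4820·332/(3411·103000) = 0.004555 mm
δ_CD = 4820·250/(2620·103000) = 0.004465 mm
δ = Σδ_i = 0.2408 mm.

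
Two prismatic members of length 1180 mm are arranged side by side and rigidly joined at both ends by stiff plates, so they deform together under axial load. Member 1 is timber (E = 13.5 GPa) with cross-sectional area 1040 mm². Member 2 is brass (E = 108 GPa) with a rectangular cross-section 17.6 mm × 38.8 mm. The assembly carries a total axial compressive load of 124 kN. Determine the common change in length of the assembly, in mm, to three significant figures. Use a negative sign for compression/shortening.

-1.67 mm

A_2 = 682.9 mm².
Equal strain + equilibrium ⇒ each member carries load in proportion to AE: A₁E₁ = 14040000 N, A₂E₂ = 73750000 N, ΣAE = 87790000 N.
δ = PL/ΣAE = -124000·1180/87790000 = -1.667 mm.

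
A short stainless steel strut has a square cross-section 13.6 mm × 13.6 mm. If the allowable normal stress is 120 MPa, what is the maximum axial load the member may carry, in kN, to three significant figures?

A = 185 mm².
P_max = σ_allow · A = 120 · 185 = 22200 N = 22.2 kN.

22.2 kN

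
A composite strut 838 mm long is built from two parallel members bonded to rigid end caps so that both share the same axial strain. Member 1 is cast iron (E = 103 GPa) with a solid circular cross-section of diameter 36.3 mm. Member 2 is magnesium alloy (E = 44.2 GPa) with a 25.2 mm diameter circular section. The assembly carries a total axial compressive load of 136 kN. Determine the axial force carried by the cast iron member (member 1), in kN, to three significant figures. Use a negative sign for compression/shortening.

A_1 = 1035 mm².
A_2 = 498.8 mm².
Equal strain + equilibrium ⇒ each member carries load in proportion to AE: A₁E₁ = 106600000 N, A₂E₂ = 22050000 N, ΣAE = 128600000 N.
F₁ = P·A₁E₁/ΣAE = -136000·106600000/128600000 = -112700 N.

-113 kN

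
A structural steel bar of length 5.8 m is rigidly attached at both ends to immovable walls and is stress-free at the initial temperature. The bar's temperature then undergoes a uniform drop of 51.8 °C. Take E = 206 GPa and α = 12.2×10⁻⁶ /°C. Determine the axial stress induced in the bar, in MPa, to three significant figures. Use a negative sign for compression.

130 MPa

Free thermal expansion αLΔT = 12.2e-6 · 5800 · -51.8 = -3.665 mm.
The walls impose strain ε = −(-3.665)/5800 = 6.3196e-04; σ = Eε = 206000 · 6.3196e-04 = 130.2 MPa.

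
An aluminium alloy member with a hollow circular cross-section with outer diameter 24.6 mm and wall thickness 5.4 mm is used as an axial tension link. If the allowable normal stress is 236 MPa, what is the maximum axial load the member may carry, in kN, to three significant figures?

76.9 kN

A = 325.7 mm².
P_max = σ_allow · A = 236 · 325.7 = 76870 N = 76.87 kN.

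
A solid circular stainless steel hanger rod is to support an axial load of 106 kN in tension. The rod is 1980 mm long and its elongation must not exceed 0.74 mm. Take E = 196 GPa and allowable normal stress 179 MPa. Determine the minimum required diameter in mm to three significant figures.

42.9 mm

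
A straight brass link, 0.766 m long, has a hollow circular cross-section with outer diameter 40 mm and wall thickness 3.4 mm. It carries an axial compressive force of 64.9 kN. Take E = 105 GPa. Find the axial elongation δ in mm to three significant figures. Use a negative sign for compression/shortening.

A = 390.9 mm².
δ_mech = NL/(AE) = -64900·766/(390.9·105000) = -1.211 mm.

-1.21 mm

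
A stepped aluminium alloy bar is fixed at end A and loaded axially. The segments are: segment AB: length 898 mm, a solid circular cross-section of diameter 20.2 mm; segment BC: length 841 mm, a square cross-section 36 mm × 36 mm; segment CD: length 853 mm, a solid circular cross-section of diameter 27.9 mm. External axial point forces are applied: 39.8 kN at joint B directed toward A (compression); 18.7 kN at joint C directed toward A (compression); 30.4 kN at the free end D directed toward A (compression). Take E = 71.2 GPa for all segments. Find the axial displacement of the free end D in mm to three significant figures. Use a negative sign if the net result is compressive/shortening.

-4.54 mm

Internal axial forces (sectioning from the free end, tension +): N_CD = -30.4 kN, N_BC = -49.1 kN, N_AB = -88.9 kN.
A_AB = 320.5 mm².
A_BC = 1296 mm².
A_CD = 611.4 mm².
δ_AB = -88900·898/(320.5·71200) = -3.499 mm
δ_BC = -49100·841/(1296·71200) = -0.4475 mm
δ_CD = -30400·853/(611.4·71200) = -0.5957 mm
δ = Σδ_i = -4.542 mm.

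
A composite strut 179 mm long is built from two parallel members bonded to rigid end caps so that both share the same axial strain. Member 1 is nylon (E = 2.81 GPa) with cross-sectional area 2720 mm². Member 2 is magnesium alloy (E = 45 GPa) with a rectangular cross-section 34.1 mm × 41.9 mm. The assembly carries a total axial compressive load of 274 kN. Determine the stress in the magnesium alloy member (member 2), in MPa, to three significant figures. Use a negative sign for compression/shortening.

-171 MPa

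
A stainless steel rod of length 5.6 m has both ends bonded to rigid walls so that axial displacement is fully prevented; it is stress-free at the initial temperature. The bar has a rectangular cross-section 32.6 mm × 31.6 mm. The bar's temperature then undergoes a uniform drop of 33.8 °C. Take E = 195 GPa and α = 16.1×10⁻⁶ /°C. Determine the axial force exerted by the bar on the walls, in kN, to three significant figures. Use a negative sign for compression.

Free thermal expansion αLΔT = 16.1e-6 · 5600 · -33.8 = -3.047 mm.
The walls impose strain ε = −(-3.047)/5600 = 5.4418e-04; σ = Eε = 195000 · 5.4418e-04 = 106.1 MPa.
Wall reaction R = σ·A = 106.1·1030 = 109300 N = 109.3 kN.

109 kN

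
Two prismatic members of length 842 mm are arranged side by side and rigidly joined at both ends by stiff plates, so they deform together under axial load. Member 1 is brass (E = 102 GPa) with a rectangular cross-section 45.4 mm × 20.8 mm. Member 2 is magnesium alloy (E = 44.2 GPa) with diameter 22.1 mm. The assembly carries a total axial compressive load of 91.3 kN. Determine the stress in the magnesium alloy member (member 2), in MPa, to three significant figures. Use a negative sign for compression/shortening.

-35.6 MPa

A_1 = 944.3 mm².
A_2 = 383.6 mm².
Equal strain + equilibrium ⇒ each member carries load in proportion to AE: A₁E₁ = 96320000 N, A₂E₂ = 16950000 N, ΣAE = 113300000 N.
σ₂ = P·E₂/ΣAE = -91300·44200/113300000 = -35.63 MPa.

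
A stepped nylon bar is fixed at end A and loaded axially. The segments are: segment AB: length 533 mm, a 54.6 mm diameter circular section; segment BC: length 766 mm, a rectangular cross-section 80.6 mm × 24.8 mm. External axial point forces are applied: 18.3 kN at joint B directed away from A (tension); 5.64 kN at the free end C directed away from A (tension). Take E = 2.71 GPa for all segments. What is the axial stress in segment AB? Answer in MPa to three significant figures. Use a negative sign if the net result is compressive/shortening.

Internal axial forces (sectioning from the free end, tension +): N_BC = 5.64 kN, N_AB = 23.94 kN.
A_AB = 2341 mm².
σ_AB = N_AB/A_AB = 23940/2341 = 10.22 MPa.

10.2 MPa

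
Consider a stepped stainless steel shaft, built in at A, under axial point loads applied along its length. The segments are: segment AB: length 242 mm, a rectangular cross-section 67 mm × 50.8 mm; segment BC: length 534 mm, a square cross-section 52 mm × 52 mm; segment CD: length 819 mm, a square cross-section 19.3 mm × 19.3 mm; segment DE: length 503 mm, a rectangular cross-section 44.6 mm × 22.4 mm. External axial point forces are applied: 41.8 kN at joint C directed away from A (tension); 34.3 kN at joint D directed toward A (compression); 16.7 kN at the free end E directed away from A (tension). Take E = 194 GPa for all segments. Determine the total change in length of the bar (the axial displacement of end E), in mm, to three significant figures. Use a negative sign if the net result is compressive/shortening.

Internal axial forces (sectioning from the free end, tension +): N_DE = 16.7 kN, N_CD = -17.6 kN, N_BC = 24.2 kN, N_AB = 24.2 kN.
A_AB = 3404 mm².
A_BC = 2704 mm².
A_CD = 372.5 mm².
A_DE = 999 mm².
δ_AB = 24200·242/(3404·194000) = 0.008869 mm
δ_BC = 24200·534/(2704·194000) = 0.02463 mm
δ_CD = -17600·819/(372.5·194000) = -0.1995 mm
δ_DE = 16700·503/(999·194000) = 0.04334 mm
δ = Σδ_i = -0.1226 mm.

-0.123 mm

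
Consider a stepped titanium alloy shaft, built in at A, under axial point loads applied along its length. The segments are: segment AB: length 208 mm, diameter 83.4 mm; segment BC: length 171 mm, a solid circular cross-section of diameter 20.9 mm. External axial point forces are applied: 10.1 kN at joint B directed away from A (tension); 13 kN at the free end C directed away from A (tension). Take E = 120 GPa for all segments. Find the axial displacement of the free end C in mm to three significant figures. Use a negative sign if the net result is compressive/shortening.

0.0613 mm

Internal axial forces (sectioning from the free end, tension +): N_BC = 13 kN, N_AB = 23.1 kN.
A_AB = 5463 mm².
A_BC = 343.1 mm².
δ_AB = 23100·208/(5463·120000) = 0.007329 mm
δ_BC = 13000·171/(343.1·120000) = 0.054 mm
δ = Σδ_i = 0.06133 mm.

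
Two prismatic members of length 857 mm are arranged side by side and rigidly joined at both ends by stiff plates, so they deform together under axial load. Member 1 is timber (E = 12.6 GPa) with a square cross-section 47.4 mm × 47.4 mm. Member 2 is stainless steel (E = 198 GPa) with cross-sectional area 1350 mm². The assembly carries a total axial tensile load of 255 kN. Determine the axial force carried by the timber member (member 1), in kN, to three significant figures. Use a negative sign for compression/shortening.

A_1 = 2247 mm².
Equal strain + equilibrium ⇒ each member carries load in proportion to AE: A₁E₁ = 28310000 N, A₂E₂ = 267300000 N, ΣAE = 295600000 N.
F₁ = P·A₁E₁/ΣAE = 255000·28310000/295600000 = 24420 N.

24.4 kN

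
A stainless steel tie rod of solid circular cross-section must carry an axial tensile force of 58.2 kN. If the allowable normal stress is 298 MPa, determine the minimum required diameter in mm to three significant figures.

Required area A ≥ P/σ_allow = 58200/298 = 195.3 mm².
For a solid circular section, d ≥ √(4A/π) = 15.77 mm.

15.8 mm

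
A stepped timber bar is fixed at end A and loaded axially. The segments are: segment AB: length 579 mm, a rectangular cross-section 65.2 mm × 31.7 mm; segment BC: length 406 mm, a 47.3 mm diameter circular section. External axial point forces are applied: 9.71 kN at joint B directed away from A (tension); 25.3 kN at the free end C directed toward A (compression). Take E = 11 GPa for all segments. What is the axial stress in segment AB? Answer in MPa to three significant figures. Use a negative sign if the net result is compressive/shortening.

-7.54 MPa

Internal axial forces (sectioning from the free end, tension +): N_BC = -25.3 kN, N_AB = -15.59 kN.
A_AB = 2067 mm².
σ_AB = N_AB/A_AB = -15590/2067 = -7.543 MPa.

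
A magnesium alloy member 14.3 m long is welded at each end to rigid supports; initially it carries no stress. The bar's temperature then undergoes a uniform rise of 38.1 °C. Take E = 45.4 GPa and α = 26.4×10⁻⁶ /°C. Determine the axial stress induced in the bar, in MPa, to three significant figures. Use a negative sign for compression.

-45.7 MPa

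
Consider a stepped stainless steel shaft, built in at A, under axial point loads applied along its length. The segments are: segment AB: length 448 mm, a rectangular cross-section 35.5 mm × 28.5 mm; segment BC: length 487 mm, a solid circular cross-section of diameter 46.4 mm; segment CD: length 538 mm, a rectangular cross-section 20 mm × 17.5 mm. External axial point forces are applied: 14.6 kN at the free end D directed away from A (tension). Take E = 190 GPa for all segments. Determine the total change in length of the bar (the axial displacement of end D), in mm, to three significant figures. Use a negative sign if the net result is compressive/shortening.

Internal axial forces (sectioning from the free end, tension +): N_CD = 14.6 kN, N_BC = 14.6 kN, N_AB = 14.6 kN.
A_AB = 1012 mm².
A_BC = 1691 mm².
A_CD = 350 mm².
δ_AB = 14600·448/(1012·190000) = 0.03403 mm
δ_BC = 14600·487/(1691·190000) = 0.02213 mm
δ_CD = 14600·538/(350·190000) = 0.1181 mm
δ = Σδ_i = 0.1743 mm.

0.174 mm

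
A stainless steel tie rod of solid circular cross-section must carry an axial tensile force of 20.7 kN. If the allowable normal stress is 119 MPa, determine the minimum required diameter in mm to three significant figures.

Required area A ≥ P/σ_allow = 20700/119 = 173.9 mm².
For a solid circular section, d ≥ √(4A/π) = 14.88 mm.

14.9 mm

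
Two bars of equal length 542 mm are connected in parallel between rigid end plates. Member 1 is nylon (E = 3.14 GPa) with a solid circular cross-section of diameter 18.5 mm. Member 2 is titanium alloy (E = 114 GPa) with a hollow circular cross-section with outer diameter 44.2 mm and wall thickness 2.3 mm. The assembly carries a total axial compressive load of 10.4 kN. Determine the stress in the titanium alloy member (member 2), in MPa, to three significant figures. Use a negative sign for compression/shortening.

A_1 = 268.8 mm².
A_2 = 302.8 mm².
Equal strain + equilibrium ⇒ each member carries load in proportion to AE: A₁E₁ = 844000 N, A₂E₂ = 34510000 N, ΣAE = 35360000 N.
σ₂ = P·E₂/ΣAE = -10400·114000/35360000 = -33.53 MPa.

-33.5 MPa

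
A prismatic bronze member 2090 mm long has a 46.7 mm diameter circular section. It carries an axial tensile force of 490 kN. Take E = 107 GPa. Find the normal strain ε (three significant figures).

0.00267

A = 1713 mm².
σ = N/A = 286.1 MPa; ε = σ/E = 286.1/107000 = 2.674e-03.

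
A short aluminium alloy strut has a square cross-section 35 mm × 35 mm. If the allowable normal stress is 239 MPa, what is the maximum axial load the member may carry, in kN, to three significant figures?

293 kN

A = 1225 mm².
P_max = σ_allow · A = 239 · 1225 = 292800 N = 292.8 kN.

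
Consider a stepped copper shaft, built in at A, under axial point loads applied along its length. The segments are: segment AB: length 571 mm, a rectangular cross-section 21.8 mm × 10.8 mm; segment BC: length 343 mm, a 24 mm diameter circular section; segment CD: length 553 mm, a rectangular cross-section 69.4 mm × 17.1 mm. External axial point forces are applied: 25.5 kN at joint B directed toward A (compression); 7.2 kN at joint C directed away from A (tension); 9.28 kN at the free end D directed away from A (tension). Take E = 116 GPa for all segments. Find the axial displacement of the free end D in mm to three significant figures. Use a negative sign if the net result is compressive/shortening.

Internal axial forces (sectioning from the free end, tension +): N_CD = 9.28 kN, N_BC = 16.48 kN, N_AB = -9.02 kN.
A_AB = 235.4 mm².
A_BC = 452.4 mm².
A_CD = 1187 mm².
δ_AB = -9020·571/(235.4·116000) = -0.1886 mm
δ_BC = 16480·343/(452.4·116000) = 0.1077 mm
δ_CD = 9280·553/(1187·116000) = 0.03728 mm
δ = Σδ_i = -0.04359 mm.

-0.0436 mm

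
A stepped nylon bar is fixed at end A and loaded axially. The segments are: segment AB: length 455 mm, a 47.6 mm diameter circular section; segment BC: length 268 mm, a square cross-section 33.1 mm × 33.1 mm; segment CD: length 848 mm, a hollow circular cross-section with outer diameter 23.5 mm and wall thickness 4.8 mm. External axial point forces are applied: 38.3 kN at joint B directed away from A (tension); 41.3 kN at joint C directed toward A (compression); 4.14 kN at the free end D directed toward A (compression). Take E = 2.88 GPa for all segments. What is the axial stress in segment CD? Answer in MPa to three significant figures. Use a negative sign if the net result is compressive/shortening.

-14.7 MPa

Internal axial forces (sectioning from the free end, tension +): N_CD = -4.14 kN, N_BC = -45.44 kN, N_AB = -7.14 kN.
A_CD = 282 mm².
σ_CD = N_CD/A_CD = -4140/282 = -14.68 MPa.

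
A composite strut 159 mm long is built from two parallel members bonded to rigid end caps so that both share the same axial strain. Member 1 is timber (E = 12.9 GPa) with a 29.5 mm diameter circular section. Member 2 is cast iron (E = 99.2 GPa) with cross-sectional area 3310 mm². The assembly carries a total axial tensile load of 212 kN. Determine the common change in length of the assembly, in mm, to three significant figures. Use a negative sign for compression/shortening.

0.100 mm

A_1 = 683.5 mm².
Equal strain + equilibrium ⇒ each member carries load in proportion to AE: A₁E₁ = 8817000 N, A₂E₂ = 328400000 N, ΣAE = 337200000 N.
δ = PL/ΣAE = 212000·159/337200000 = 0.09997 mm.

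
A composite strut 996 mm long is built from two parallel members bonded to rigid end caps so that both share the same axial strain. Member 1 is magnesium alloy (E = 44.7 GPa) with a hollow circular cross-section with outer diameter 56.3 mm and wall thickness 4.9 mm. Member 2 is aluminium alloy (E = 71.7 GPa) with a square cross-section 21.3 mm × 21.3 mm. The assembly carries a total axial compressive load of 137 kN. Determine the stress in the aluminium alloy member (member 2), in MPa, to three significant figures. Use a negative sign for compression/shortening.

-145 MPa

A_1 = 791.2 mm².
A_2 = 453.7 mm².
Equal strain + equilibrium ⇒ each member carries load in proportion to AE: A₁E₁ = 35370000 N, A₂E₂ = 32530000 N, ΣAE = 67900000 N.
σ₂ = P·E₂/ΣAE = -137000·71700/67900000 = -144.7 MPa.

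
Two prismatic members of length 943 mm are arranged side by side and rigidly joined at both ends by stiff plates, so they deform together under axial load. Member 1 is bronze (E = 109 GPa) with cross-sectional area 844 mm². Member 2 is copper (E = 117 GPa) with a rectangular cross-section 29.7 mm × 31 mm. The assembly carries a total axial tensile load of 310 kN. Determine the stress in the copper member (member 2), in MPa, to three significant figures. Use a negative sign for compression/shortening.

182 MPa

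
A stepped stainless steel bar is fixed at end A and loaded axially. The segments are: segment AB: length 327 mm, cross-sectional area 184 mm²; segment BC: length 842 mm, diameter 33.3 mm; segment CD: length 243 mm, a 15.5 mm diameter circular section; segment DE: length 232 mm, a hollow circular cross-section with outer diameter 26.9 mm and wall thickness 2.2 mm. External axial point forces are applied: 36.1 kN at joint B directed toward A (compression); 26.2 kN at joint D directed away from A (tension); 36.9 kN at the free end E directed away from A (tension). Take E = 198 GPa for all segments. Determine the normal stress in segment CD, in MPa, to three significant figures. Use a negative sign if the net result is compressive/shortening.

334 MPa

Internal axial forces (sectioning from the free end, tension +): N_DE = 36.9 kN, N_CD = 63.1 kN, N_BC = 63.1 kN, N_AB = 27 kN.
A_CD = 188.7 mm².
σ_CD = N_CD/A_CD = 63100/188.7 = 334.4 MPa.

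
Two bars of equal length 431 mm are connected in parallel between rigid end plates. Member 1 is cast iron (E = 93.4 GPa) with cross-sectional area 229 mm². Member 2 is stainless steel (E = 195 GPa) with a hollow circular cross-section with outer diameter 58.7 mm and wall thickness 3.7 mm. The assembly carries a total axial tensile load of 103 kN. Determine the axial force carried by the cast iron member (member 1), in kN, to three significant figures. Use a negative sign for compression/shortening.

A_2 = 639.3 mm².
Equal strain + equilibrium ⇒ each member carries load in proportion to AE: A₁E₁ = 21390000 N, A₂E₂ = 124700000 N, ΣAE = 146100000 N.
F₁ = P·A₁E₁/ΣAE = 103000·21390000/146100000 = 15080 N.

15.1 kN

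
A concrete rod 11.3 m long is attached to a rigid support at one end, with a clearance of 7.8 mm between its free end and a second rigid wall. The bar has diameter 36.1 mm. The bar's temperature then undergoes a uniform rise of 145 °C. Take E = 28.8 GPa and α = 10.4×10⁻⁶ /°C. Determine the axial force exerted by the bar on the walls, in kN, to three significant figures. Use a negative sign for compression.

Free thermal expansion αLΔT = 10.4e-6 · 11300 · 145 = 17.04 mm.
The walls engage after the gap closes; constrained expansion = 17.04 − 7.8 = 9.24 mm.
The walls impose strain ε = −(9.24)/11300 = -8.1773e-04; σ = Eε = 28800 · -8.1773e-04 = -23.55 MPa.
Wall reaction R = σ·A = -23.55·1024 = -24110 N = -24.11 kN.

-24.1 kN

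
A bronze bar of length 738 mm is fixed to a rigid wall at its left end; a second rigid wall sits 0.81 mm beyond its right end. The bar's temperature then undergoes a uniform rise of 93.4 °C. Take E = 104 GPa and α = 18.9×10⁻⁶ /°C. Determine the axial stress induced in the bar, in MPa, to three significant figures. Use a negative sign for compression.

-69.4 MPa

Free thermal expansion αLΔT = 18.9e-6 · 738 · 93.4 = 1.303 mm.
The walls engage after the gap closes; constrained expansion = 1.303 − 0.81 = 0.4928 mm.
The walls impose strain ε = −(0.4928)/738 = -6.6770e-04; σ = Eε = 104000 · -6.6770e-04 = -69.44 MPa.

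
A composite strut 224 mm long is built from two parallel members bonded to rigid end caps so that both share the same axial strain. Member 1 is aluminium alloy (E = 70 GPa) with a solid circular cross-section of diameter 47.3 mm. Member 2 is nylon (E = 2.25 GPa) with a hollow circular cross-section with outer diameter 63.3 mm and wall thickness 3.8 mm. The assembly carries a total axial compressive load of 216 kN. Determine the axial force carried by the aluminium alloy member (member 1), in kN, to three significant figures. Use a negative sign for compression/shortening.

-213 kN

A_1 = 1757 mm².
A_2 = 710.3 mm².
Equal strain + equilibrium ⇒ each member carries load in proportion to AE: A₁E₁ = 123000000 N, A₂E₂ = 1598000 N, ΣAE = 124600000 N.
F₁ = P·A₁E₁/ΣAE = -216000·123000000/124600000 = -213200 N.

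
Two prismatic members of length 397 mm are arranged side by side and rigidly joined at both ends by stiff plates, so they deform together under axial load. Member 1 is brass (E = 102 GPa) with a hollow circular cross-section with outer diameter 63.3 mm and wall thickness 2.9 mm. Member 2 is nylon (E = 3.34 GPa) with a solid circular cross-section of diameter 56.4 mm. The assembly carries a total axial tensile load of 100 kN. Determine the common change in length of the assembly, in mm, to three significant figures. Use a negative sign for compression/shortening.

0.616 mm

A_1 = 550.3 mm².
A_2 = 2498 mm².
Equal strain + equilibrium ⇒ each member carries load in proportion to AE: A₁E₁ = 56130000 N, A₂E₂ = 8344000 N, ΣAE = 64470000 N.
δ = PL/ΣAE = 100000·397/64470000 = 0.6158 mm.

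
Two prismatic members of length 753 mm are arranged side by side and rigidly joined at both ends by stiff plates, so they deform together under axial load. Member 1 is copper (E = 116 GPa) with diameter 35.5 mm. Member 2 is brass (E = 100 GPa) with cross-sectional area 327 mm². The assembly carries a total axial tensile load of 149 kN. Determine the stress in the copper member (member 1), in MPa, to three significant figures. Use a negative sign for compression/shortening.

A_1 = 989.8 mm².
Equal strain + equilibrium ⇒ each member carries load in proportion to AE: A₁E₁ = 114800000 N, A₂E₂ = 32700000 N, ΣAE = 147500000 N.
σ₁ = P·E₁/ΣAE = 149000·116000/147500000 = 117.2 MPa.

117 MPa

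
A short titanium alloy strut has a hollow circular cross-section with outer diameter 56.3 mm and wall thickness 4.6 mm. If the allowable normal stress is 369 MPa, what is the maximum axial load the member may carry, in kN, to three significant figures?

A = 747.1 mm².
P_max = σ_allow · A = 369 · 747.1 = 275700 N = 275.7 kN.

276 kN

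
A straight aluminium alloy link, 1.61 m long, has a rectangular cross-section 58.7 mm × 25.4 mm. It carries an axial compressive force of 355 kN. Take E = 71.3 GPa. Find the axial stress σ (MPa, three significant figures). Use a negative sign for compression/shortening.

A = 1491 mm².
σ = N/A = -355000/1491 = -238.1 MPa.

-238 MPa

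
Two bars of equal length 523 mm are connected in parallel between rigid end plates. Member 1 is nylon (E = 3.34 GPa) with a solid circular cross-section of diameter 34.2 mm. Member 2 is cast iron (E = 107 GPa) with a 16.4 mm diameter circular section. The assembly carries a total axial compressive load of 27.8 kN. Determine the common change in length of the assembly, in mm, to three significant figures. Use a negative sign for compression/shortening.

A_1 = 918.6 mm².
A_2 = 211.2 mm².
Equal strain + equilibrium ⇒ each member carries load in proportion to AE: A₁E₁ = 3068000 N, A₂E₂ = 22600000 N, ΣAE = 25670000 N.
δ = PL/ΣAE = -27800·523/25670000 = -0.5664 mm.

-0.566 mm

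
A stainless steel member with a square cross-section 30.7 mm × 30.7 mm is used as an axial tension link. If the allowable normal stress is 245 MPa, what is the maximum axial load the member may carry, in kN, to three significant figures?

231 kN

A = 942.5 mm².
P_max = σ_allow · A = 245 · 942.5 = 230900 N = 230.9 kN.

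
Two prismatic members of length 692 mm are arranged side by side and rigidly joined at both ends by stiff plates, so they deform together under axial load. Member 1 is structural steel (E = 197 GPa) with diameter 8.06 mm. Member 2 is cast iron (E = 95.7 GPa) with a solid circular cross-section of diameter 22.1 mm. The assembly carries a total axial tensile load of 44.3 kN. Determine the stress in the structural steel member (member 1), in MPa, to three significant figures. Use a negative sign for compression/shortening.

187 MPa

A_1 = 51.02 mm².
A_2 = 383.6 mm².
Equal strain + equilibrium ⇒ each member carries load in proportion to AE: A₁E₁ = 10050000 N, A₂E₂ = 36710000 N, ΣAE = 46760000 N.
σ₁ = P·E₁/ΣAE = 44300·197000/46760000 = 186.6 MPa.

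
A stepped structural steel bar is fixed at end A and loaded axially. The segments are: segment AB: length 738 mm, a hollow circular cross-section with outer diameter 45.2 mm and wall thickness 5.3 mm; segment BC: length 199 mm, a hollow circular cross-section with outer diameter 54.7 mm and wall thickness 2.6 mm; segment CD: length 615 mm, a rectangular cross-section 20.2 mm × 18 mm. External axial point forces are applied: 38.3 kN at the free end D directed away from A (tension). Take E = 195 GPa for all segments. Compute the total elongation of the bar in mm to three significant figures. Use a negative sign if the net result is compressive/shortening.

0.642 mm

Internal axial forces (sectioning from the free end, tension +): N_CD = 38.3 kN, N_BC = 38.3 kN, N_AB = 38.3 kN.
A_AB = 664.4 mm².
A_BC = 425.6 mm².
A_CD = 363.6 mm².
δ_AB = 38300·738/(664.4·195000) = 0.2182 mm
δ_BC = 38300·199/(425.6·195000) = 0.09185 mm
δ_CD = 38300·615/(363.6·195000) = 0.3322 mm
δ = Σδ_i = 0.6422 mm.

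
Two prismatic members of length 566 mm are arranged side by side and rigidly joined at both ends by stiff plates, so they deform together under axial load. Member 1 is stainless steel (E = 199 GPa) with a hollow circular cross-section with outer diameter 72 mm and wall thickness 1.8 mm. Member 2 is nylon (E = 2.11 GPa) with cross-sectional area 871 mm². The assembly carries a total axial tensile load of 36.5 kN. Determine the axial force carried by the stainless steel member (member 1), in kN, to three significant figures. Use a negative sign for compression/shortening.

35.7 kN

A_1 = 397 mm².
Equal strain + equilibrium ⇒ each member carries load in proportion to AE: A₁E₁ = 79000000 N, A₂E₂ = 1838000 N, ΣAE = 80840000 N.
F₁ = P·A₁E₁/ΣAE = 36500·79000000/80840000 = 35670 N.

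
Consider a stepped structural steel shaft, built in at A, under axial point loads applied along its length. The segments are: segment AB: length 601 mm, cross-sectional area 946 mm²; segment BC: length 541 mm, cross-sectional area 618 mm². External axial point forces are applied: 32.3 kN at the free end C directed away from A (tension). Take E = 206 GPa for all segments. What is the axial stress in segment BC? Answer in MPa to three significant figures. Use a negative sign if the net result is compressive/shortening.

Internal axial forces (sectioning from the free end, tension +): N_BC = 32.3 kN, N_AB = 32.3 kN.
σ_BC = N_BC/A_BC = 32300/618 = 52.27 MPa.

52.3 MPa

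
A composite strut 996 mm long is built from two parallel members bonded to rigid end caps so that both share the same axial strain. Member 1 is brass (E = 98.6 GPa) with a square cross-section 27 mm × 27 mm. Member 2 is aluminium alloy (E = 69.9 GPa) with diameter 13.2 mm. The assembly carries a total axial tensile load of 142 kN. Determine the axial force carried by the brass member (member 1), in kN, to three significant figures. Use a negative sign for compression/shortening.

A_1 = 729 mm².
A_2 = 136.8 mm².
Equal strain + equilibrium ⇒ each member carries load in proportion to AE: A₁E₁ = 71880000 N, A₂E₂ = 9566000 N, ΣAE = 81450000 N.
F₁ = P·A₁E₁/ΣAE = 142000·71880000/81450000 = 125300 N.

125 kN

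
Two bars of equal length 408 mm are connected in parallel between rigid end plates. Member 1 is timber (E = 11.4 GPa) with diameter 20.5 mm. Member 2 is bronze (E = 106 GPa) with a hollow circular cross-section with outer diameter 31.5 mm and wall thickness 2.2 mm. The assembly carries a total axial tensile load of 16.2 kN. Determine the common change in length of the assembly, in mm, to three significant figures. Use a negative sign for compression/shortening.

0.262 mm

A_1 = 330.1 mm².
A_2 = 202.5 mm².
Equal strain + equilibrium ⇒ each member carries load in proportion to AE: A₁E₁ = 3763000 N, A₂E₂ = 21470000 N, ΣAE = 25230000 N.
δ = PL/ΣAE = 16200·408/25230000 = 0.262 mm.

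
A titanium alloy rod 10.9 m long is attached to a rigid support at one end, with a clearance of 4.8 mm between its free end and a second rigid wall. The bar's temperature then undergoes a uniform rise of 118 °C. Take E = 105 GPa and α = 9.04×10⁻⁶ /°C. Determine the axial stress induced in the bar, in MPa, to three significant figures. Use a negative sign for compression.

Free thermal expansion αLΔT = 9.04e-6 · 10900 · 118 = 11.63 mm.
The walls engage after the gap closes; constrained expansion = 11.63 − 4.8 = 6.827 mm.
The walls impose strain ε = −(6.827)/10900 = -6.2635e-04; σ = Eε = 105000 · -6.2635e-04 = -65.77 MPa.

-65.8 MPa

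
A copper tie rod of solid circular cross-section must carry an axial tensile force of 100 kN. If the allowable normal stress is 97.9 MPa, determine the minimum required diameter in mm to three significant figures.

Required area A ≥ P/σ_allow = 100000/97.9 = 1021 mm².
For a solid circular section, d ≥ √(4A/π) = 36.06 mm.

36.1 mm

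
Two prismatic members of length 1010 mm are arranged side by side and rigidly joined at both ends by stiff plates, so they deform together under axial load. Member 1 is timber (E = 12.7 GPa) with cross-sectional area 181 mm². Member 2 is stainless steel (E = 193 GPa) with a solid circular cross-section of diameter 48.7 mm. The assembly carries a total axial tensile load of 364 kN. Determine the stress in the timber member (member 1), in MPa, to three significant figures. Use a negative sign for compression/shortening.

12.8 MPa

A_2 = 1863 mm².
Equal strain + equilibrium ⇒ each member carries load in proportion to AE: A₁E₁ = 2299000 N, A₂E₂ = 359500000 N, ΣAE = 361800000 N.
σ₁ = P·E₁/ΣAE = 364000·12700/361800000 = 12.78 MPa.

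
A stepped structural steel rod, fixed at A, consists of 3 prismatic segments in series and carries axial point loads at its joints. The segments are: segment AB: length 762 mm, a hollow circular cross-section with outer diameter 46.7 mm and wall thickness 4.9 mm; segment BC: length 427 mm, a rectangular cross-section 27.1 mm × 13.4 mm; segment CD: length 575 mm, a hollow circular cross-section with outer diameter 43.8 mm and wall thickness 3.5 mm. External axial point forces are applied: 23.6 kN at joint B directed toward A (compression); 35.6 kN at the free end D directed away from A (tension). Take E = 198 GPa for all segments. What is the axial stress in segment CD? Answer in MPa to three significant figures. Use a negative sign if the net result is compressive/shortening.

Internal axial forces (sectioning from the free end, tension +): N_CD = 35.6 kN, N_BC = 35.6 kN, N_AB = 12 kN.
A_CD = 443.1 mm².
σ_CD = N_CD/A_CD = 35600/443.1 = 80.34 MPa.

80.3 MPa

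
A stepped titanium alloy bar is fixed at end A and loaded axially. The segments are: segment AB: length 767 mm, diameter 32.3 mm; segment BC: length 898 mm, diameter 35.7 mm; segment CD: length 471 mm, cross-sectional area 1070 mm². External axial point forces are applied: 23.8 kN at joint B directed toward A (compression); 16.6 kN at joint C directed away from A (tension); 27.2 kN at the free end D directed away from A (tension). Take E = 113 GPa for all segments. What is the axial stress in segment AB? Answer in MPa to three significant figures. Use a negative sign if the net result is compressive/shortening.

24.4 MPa

Internal axial forces (sectioning from the free end, tension +): N_CD = 27.2 kN, N_BC = 43.8 kN, N_AB = 20 kN.
A_AB = 819.4 mm².
σ_AB = N_AB/A_AB = 20000/819.4 = 24.41 MPa.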